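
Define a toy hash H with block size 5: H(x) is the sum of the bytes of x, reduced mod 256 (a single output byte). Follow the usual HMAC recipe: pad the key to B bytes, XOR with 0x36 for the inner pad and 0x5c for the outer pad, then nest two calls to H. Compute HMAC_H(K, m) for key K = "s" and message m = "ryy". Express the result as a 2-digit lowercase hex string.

20

Key "s" = 73 is 1 byte ≤ B = 5; zero-pad to 5 bytes: K' = 73 00 00 00 00.
K' ⊕ ipad = 45 36 36 36 36.  K' ⊕ opad = 2f 5c 5c 5c 5c.
Inner input = (K'⊕ipad) ∥ m = 45 36 36 36 36 ∥ 72 79 79.
Inner hash: sum = 69+54+54+54+54+114+121+121 = 641; mod 256 = 129 → 81.
Outer input = (K'⊕opad) ∥ inner = 2f 5c 5c 5c 5c ∥ 81.
Outer hash (tag): sum = 47+92+92+92+92+129 = 544; mod 256 = 32 → 20.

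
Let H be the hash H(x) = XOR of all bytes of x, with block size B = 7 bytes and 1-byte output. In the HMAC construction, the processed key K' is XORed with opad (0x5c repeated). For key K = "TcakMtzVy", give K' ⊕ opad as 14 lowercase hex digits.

Key "TcakMtzVy" = 54 63 61 6b 4d 74 7a 56 79 is 9 bytes > B = 7, so hash it first: H(key) = 51, then zero-pad to 7 bytes: K' = 51 00 00 00 00 00 00.
XOR each byte with 0x5c: 51⊕5c=0d, 00⊕5c=5c, 00⊕5c=5c, 00⊕5c=5c, 00⊕5c=5c, 00⊕5c=5c, 00⊕5c=5c.

0d5c5c5c5c5c5c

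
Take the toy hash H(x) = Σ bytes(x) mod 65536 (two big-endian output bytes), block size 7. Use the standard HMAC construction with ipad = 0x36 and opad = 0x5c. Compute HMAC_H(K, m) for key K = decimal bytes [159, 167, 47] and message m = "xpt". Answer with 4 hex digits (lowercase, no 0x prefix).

042b

Key decimal bytes [159, 167, 47] = 9f a7 2f is 3 bytes ≤ B = 7; zero-pad to 7 bytes: K' = 9f a7 2f 00 00 00 00.
K' ⊕ ipad = a9 91 19 36 36 36 36.  K' ⊕ opad = c3 fb 73 5c 5c 5c 5c.
Inner input = (K'⊕ipad) ∥ m = a9 91 19 36 36 36 36 ∥ 78 70 74.
Inner hash: sum = 169+145+25+54+54+54+54+120+112+116 = 903 → 03 87.
Outer input = (K'⊕opad) ∥ inner = c3 fb 73 5c 5c 5c 5c ∥ 03 87.
Outer hash (tag): sum = 195+251+115+92+92+92+92+3+135 = 1067 → 04 2b.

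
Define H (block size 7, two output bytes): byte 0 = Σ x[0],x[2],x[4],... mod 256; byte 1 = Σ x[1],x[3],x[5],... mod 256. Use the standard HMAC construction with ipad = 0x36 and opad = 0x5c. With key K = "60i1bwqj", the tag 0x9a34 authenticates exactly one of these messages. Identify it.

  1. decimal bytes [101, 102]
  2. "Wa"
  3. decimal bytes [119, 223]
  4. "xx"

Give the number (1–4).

Key "60i1bwqj" = 36 30 69 31 62 77 71 6a is 8 bytes > B = 7, so hash it first: H(key) = 72 42, then zero-pad to 7 bytes: K' = 72 42 00 00 00 00 00.
K' ⊕ ipad = 44 74 36 36 36 36 36; K' ⊕ opad = 2e 1e 5c 5c 5c 5c 5c.
m1: inner = H(44 74 36 36 36 36 36 65 66) = 4c 45; tag = H(2e 1e 5c 5c 5c 5c 5c 4c 45) = 8722
m2: inner = H(44 74 36 36 36 36 36 57 61) = 47 37; tag = H(2e 1e 5c 5c 5c 5c 5c 47 37) = 791d
m3: inner = H(44 74 36 36 36 36 36 77 df) = c5 57; tag = H(2e 1e 5c 5c 5c 5c 5c c5 57) = 999b
m4: inner = H(44 74 36 36 36 36 36 78 78) = 5e 58; tag = H(2e 1e 5c 5c 5c 5c 5c 5e 58) = 9a34 ← matches

4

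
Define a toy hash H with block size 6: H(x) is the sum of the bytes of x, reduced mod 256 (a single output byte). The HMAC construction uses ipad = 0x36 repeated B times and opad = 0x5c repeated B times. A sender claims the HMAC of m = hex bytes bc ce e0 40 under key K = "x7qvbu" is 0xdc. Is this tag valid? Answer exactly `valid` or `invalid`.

Key "x7qvbu" = 78 37 71 76 62 75 is exactly B = 6 bytes: K' = 78 37 71 76 62 75.
K' ⊕ ipad = 4e 01 47 40 54 43; K' ⊕ opad = 24 6b 2d 2a 3e 29.
Inner hash: sum = 78+1+71+64+84+67+188+206+224+64 = 1047; mod 256 = 23 → 17.
Outer hash (recomputed tag): sum = 36+107+45+42+62+41+23 = 356; mod 256 = 100 → 64.
Recomputed tag = 64; claimed = dc → mismatch.

invalid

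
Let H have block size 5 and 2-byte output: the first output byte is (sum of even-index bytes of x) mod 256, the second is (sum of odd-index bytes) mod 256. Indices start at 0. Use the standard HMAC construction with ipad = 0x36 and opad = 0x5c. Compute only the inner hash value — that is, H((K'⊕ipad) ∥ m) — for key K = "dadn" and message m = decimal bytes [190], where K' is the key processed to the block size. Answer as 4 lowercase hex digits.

Key "dadn" = 64 61 64 6e is 4 bytes ≤ B = 5; zero-pad to 5 bytes: K' = 64 61 64 6e 00.
K' ⊕ ipad = 52 57 52 58 36.
Inner input = 52 57 52 58 36 ∥ be.
Inner hash: even-index sum = 218 mod 256 = 218; odd-index sum = 365 mod 256 = 109 → da 6d.

da6d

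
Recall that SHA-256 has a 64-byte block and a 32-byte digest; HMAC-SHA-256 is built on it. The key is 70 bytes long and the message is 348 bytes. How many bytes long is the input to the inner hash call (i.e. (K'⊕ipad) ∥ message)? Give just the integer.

412

Key is 70 > 64 bytes, so it is hashed to 32 bytes then zero-padded to 64: |K'| = 64.
Inner input = (K'⊕ipad) ∥ m → 64 + 348 = 412 bytes.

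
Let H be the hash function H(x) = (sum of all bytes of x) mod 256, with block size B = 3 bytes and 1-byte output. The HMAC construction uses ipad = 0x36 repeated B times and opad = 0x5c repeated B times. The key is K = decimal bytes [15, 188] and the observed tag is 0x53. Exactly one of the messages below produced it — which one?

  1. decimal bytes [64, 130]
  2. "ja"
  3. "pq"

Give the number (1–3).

Key decimal bytes [15, 188] = 0f bc is 2 bytes ≤ B = 3; zero-pad to 3 bytes: K' = 0f bc 00.
K' ⊕ ipad = 39 8a 36; K' ⊕ opad = 53 e0 5c.
m1: inner = H(39 8a 36 40 82) = bb; tag = H(53 e0 5c bb) = 4a
m2: inner = H(39 8a 36 6a 61) = c4; tag = H(53 e0 5c c4) = 53 ← matches
m3: inner = H(39 8a 36 70 71) = da; tag = H(53 e0 5c da) = 69

2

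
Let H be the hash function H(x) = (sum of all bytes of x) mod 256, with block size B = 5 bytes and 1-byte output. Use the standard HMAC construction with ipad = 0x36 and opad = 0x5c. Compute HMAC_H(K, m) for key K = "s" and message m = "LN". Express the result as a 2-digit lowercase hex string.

56

Key "s" = 73 is 1 byte ≤ B = 5; zero-pad to 5 bytes: K' = 73 00 00 00 00.
K' ⊕ ipad = 45 36 36 36 36.  K' ⊕ opad = 2f 5c 5c 5c 5c.
Inner input = (K'⊕ipad) ∥ m = 45 36 36 36 36 ∥ 4c 4e.
Inner hash: sum = 69+54+54+54+54+76+78 = 439; mod 256 = 183 → b7.
Outer input = (K'⊕opad) ∥ inner = 2f 5c 5c 5c 5c ∥ b7.
Outer hash (tag): sum = 47+92+92+92+92+183 = 598; mod 256 = 86 → 56.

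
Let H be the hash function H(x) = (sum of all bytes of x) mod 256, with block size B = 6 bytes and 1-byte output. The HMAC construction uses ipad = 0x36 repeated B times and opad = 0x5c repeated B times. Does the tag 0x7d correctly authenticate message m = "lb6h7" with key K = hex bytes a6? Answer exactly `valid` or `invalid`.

Key hex bytes a6 is 1 byte ≤ B = 6; zero-pad to 6 bytes: K' = a6 00 00 00 00 00.
K' ⊕ ipad = 90 36 36 36 36 36; K' ⊕ opad = fa 5c 5c 5c 5c 5c.
Inner hash: sum = 144+54+54+54+54+54+108+98+54+104+55 = 833; mod 256 = 65 → 41.
Outer hash (recomputed tag): sum = 250+92+92+92+92+92+65 = 775; mod 256 = 7 → 07.
Recomputed tag = 07; claimed = 7d → mismatch.

invalid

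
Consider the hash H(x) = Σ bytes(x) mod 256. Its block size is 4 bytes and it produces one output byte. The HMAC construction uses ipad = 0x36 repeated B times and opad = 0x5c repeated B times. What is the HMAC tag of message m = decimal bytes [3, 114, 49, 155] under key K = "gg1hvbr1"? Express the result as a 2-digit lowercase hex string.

89

Key "gg1hvbr1" = 67 67 31 68 76 62 72 31 is 8 bytes > B = 4, so hash it first: H(key) = e2, then zero-pad to 4 bytes: K' = e2 00 00 00.
K' ⊕ ipad = d4 36 36 36.  K' ⊕ opad = be 5c 5c 5c.
Inner input = (K'⊕ipad) ∥ m = d4 36 36 36 ∥ 03 72 31 9b.
Inner hash: sum = 212+54+54+54+3+114+49+155 = 695; mod 256 = 183 → b7.
Outer input = (K'⊕opad) ∥ inner = be 5c 5c 5c ∥ b7.
Outer hash (tag): sum = 190+92+92+92+183 = 649; mod 256 = 137 → 89.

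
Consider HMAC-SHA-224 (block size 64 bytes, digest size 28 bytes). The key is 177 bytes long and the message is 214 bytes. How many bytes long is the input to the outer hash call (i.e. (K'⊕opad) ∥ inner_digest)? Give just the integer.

92

Key is 177 > 64 bytes, so it is hashed to 28 bytes then zero-padded to 64: |K'| = 64.
Outer input = (K'⊕opad) ∥ H(inner) → 64 + 28 = 92 bytes.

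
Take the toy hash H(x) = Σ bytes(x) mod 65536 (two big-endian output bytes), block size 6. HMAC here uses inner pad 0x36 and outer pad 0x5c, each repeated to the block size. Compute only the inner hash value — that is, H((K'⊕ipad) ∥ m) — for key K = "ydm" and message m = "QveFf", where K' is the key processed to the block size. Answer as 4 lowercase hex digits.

0376

Key "ydm" = 79 64 6d is 3 bytes ≤ B = 6; zero-pad to 6 bytes: K' = 79 64 6d 00 00 00.
K' ⊕ ipad = 4f 52 5b 36 36 36.
Inner input = 4f 52 5b 36 36 36 ∥ 51 76 65 46 66.
Inner hash: sum = 79+82+91+54+54+54+81+118+101+70+102 = 886 → 03 76.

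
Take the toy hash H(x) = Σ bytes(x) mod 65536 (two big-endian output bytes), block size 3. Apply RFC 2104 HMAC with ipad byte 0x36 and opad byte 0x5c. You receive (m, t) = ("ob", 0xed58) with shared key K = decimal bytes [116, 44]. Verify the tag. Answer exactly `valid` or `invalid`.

invalid

Key decimal bytes [116, 44] = 74 2c is 2 bytes ≤ B = 3; zero-pad to 3 bytes: K' = 74 2c 00.
K' ⊕ ipad = 42 1a 36; K' ⊕ opad = 28 70 5c.
Inner hash: sum = 66+26+54+111+98 = 355 → 01 63.
Outer hash (recomputed tag): sum = 40+112+92+1+99 = 344 → 01 58.
Recomputed tag = 0158; claimed = ed58 → mismatch.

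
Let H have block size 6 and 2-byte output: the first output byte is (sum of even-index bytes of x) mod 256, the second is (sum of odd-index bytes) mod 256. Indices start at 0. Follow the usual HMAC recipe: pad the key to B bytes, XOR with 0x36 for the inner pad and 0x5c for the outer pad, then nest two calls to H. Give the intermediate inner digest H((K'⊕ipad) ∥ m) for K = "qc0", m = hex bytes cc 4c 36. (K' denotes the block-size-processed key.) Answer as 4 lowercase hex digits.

850d

Key "qc0" = 71 63 30 is 3 bytes ≤ B = 6; zero-pad to 6 bytes: K' = 71 63 30 00 00 00.
K' ⊕ ipad = 47 55 06 36 36 36.
Inner input = 47 55 06 36 36 36 ∥ cc 4c 36.
Inner hash: even-index sum = 389 mod 256 = 133; odd-index sum = 269 mod 256 = 13 → 85 0d.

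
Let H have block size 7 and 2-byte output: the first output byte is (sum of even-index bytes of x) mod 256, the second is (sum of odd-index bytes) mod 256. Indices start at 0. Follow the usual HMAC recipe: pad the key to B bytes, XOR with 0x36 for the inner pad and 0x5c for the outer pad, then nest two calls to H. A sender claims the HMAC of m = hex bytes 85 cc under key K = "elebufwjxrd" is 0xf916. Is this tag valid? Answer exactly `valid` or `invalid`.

valid

Key "elebufwjxrd" = 65 6c 65 62 75 66 77 6a 78 72 64 is 11 bytes > B = 7, so hash it first: H(key) = 92 10, then zero-pad to 7 bytes: K' = 92 10 00 00 00 00 00.
K' ⊕ ipad = a4 26 36 36 36 36 36; K' ⊕ opad = ce 4c 5c 5c 5c 5c 5c.
Inner hash: even-index sum = 530 mod 256 = 18; odd-index sum = 279 mod 256 = 23 → 12 17.
Outer hash (recomputed tag): even-index sum = 505 mod 256 = 249; odd-index sum = 278 mod 256 = 22 → f9 16.
Recomputed tag = f916; claimed = f916 → match.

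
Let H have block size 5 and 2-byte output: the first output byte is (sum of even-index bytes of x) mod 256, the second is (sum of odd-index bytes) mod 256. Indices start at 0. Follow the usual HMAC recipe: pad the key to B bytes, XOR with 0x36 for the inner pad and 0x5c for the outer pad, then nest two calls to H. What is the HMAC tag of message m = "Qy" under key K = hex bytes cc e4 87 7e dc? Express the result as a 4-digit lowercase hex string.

Key hex bytes cc e4 87 7e dc is exactly B = 5 bytes: K' = cc e4 87 7e dc.
K' ⊕ ipad = fa d2 b1 48 ea.  K' ⊕ opad = 90 b8 db 22 80.
Inner input = (K'⊕ipad) ∥ m = fa d2 b1 48 ea ∥ 51 79.
Inner hash: even-index sum = 782 mod 256 = 14; odd-index sum = 363 mod 256 = 107 → 0e 6b.
Outer input = (K'⊕opad) ∥ inner = 90 b8 db 22 80 ∥ 0e 6b.
Outer hash (tag): even-index sum = 598 mod 256 = 86; odd-index sum = 232 mod 256 = 232 → 56 e8.

56e8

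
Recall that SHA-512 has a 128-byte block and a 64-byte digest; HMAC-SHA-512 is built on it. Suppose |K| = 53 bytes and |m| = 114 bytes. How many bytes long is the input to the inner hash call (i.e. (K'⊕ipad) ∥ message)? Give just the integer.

242

Key is 53 ≤ 128 bytes, zero-padded: |K'| = 128.
Inner input = (K'⊕ipad) ∥ m → 128 + 114 = 242 bytes.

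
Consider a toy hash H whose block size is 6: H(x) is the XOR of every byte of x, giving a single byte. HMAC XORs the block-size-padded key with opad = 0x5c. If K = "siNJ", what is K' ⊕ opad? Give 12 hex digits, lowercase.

Key "siNJ" = 73 69 4e 4a is 4 bytes ≤ B = 6; zero-pad to 6 bytes: K' = 73 69 4e 4a 00 00.
XOR each byte with 0x5c: 73⊕5c=2f, 69⊕5c=35, 4e⊕5c=12, 4a⊕5c=16, 00⊕5c=5c, 00⊕5c=5c.

2f3512165c5c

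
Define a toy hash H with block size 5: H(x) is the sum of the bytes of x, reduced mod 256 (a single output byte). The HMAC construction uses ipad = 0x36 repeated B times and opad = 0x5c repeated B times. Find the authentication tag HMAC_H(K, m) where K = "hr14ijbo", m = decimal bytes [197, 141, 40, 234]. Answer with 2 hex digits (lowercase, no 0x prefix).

Key "hr14ijbo" = 68 72 31 34 69 6a 62 6f is 8 bytes > B = 5, so hash it first: H(key) = e3, then zero-pad to 5 bytes: K' = e3 00 00 00 00.
K' ⊕ ipad = d5 36 36 36 36.  K' ⊕ opad = bf 5c 5c 5c 5c.
Inner input = (K'⊕ipad) ∥ m = d5 36 36 36 36 ∥ c5 8d 28 ea.
Inner hash: sum = 213+54+54+54+54+197+141+40+234 = 1041; mod 256 = 17 → 11.
Outer input = (K'⊕opad) ∥ inner = bf 5c 5c 5c 5c ∥ 11.
Outer hash (tag): sum = 191+92+92+92+92+17 = 576; mod 256 = 64 → 40.

40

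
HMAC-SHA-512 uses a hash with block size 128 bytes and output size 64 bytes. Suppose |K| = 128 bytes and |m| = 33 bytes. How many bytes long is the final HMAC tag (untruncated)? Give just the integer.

64

The tag is one SHA-512 digest: 64 bytes.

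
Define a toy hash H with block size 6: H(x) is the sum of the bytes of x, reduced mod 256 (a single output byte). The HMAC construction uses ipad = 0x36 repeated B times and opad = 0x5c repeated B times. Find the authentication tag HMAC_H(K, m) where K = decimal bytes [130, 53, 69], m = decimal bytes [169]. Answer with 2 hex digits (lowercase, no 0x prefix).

e9

Key decimal bytes [130, 53, 69] = 82 35 45 is 3 bytes ≤ B = 6; zero-pad to 6 bytes: K' = 82 35 45 00 00 00.
K' ⊕ ipad = b4 03 73 36 36 36.  K' ⊕ opad = de 69 19 5c 5c 5c.
Inner input = (K'⊕ipad) ∥ m = b4 03 73 36 36 36 ∥ a9.
Inner hash: sum = 180+3+115+54+54+54+169 = 629; mod 256 = 117 → 75.
Outer input = (K'⊕opad) ∥ inner = de 69 19 5c 5c 5c ∥ 75.
Outer hash (tag): sum = 222+105+25+92+92+92+117 = 745; mod 256 = 233 → e9.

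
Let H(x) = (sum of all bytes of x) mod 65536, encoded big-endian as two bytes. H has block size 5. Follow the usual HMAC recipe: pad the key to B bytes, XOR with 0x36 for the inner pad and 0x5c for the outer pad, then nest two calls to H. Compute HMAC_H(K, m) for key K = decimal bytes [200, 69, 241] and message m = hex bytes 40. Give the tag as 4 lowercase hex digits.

02f8

Key decimal bytes [200, 69, 241] = c8 45 f1 is 3 bytes ≤ B = 5; zero-pad to 5 bytes: K' = c8 45 f1 00 00.
K' ⊕ ipad = fe 73 c7 36 36.  K' ⊕ opad = 94 19 ad 5c 5c.
Inner input = (K'⊕ipad) ∥ m = fe 73 c7 36 36 ∥ 40.
Inner hash: sum = 254+115+199+54+54+64 = 740 → 02 e4.
Outer input = (K'⊕opad) ∥ inner = 94 19 ad 5c 5c ∥ 02 e4.
Outer hash (tag): sum = 148+25+173+92+92+2+228 = 760 → 02 f8.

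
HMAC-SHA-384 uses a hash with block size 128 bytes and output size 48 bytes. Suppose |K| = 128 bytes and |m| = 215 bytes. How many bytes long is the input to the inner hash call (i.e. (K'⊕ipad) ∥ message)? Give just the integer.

Key is 128 ≤ 128 bytes, zero-padded: |K'| = 128.
Inner input = (K'⊕ipad) ∥ m → 128 + 215 = 343 bytes.

343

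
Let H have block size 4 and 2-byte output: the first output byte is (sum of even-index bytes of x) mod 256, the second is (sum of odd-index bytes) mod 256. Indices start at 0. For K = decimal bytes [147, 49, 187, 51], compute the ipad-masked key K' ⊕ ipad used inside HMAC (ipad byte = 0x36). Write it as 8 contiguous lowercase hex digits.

Key decimal bytes [147, 49, 187, 51] = 93 31 bb 33 is exactly B = 4 bytes: K' = 93 31 bb 33.
XOR each byte with 0x36: 93⊕36=a5, 31⊕36=07, bb⊕36=8d, 33⊕36=05.

a5078d05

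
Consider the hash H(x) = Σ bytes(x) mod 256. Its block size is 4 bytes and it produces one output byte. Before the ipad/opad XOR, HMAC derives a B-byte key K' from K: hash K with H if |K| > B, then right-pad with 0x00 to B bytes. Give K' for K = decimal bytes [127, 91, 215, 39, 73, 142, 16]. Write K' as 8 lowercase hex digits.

|K| = 7 > B = 4, so first hash the key.
H(K): sum = 127+91+215+39+73+142+16 = 703; mod 256 = 191 → bf.
Zero-pad H(K) = bf to 4 bytes: K' = bf 00 00 00.

bf000000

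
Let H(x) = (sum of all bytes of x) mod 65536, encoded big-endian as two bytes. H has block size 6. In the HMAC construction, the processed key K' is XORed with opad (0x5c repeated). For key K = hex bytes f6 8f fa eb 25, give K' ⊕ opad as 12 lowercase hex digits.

Key hex bytes f6 8f fa eb 25 is 5 bytes ≤ B = 6; zero-pad to 6 bytes: K' = f6 8f fa eb 25 00.
XOR each byte with 0x5c: f6⊕5c=aa, 8f⊕5c=d3, fa⊕5c=a6, eb⊕5c=b7, 25⊕5c=79, 00⊕5c=5c.

aad3a6b7795c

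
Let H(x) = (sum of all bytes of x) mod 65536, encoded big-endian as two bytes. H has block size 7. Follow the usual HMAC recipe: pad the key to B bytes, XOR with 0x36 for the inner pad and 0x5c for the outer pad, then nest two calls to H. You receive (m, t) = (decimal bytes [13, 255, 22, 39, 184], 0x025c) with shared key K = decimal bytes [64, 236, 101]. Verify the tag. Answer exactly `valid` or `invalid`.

Key decimal bytes [64, 236, 101] = 40 ec 65 is 3 bytes ≤ B = 7; zero-pad to 7 bytes: K' = 40 ec 65 00 00 00 00.
K' ⊕ ipad = 76 da 53 36 36 36 36; K' ⊕ opad = 1c b0 39 5c 5c 5c 5c.
Inner hash: sum = 118+218+83+54+54+54+54+13+255+22+39+184 = 1148 → 04 7c.
Outer hash (recomputed tag): sum = 28+176+57+92+92+92+92+4+124 = 757 → 02 f5.
Recomputed tag = 02f5; claimed = 025c → mismatch.

invalid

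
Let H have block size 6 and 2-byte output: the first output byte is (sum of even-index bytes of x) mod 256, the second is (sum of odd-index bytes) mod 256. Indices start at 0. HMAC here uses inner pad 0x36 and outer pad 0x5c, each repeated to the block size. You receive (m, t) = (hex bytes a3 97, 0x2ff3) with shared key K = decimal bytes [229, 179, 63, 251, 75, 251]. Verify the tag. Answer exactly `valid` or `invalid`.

Key decimal bytes [229, 179, 63, 251, 75, 251] = e5 b3 3f fb 4b fb is exactly B = 6 bytes: K' = e5 b3 3f fb 4b fb.
K' ⊕ ipad = d3 85 09 cd 7d cd; K' ⊕ opad = b9 ef 63 a7 17 a7.
Inner hash: even-index sum = 508 mod 256 = 252; odd-index sum = 694 mod 256 = 182 → fc b6.
Outer hash (recomputed tag): even-index sum = 559 mod 256 = 47; odd-index sum = 755 mod 256 = 243 → 2f f3.
Recomputed tag = 2ff3; claimed = 2ff3 → match.

valid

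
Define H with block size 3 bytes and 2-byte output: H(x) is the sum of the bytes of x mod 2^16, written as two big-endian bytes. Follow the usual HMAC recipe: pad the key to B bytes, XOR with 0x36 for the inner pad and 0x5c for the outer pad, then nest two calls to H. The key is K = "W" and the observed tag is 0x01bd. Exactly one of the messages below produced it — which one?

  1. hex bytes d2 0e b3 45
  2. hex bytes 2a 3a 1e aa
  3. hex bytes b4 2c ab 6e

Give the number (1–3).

2

Key "W" = 57 is 1 byte ≤ B = 3; zero-pad to 3 bytes: K' = 57 00 00.
K' ⊕ ipad = 61 36 36; K' ⊕ opad = 0b 5c 5c.
m1: inner = H(61 36 36 d2 0e b3 45) = 02 a5; tag = H(0b 5c 5c 02 a5) = 016a
m2: inner = H(61 36 36 2a 3a 1e aa) = 01 f9; tag = H(0b 5c 5c 01 f9) = 01bd ← matches
m3: inner = H(61 36 36 b4 2c ab 6e) = 02 c6; tag = H(0b 5c 5c 02 c6) = 018b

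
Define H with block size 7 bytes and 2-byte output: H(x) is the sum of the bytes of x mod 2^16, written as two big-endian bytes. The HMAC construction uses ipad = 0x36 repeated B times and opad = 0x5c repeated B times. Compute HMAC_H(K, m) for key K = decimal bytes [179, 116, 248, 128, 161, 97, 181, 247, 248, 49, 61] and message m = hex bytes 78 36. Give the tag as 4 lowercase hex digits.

0388

Key decimal bytes [179, 116, 248, 128, 161, 97, 181, 247, 248, 49, 61] = b3 74 f8 80 a1 61 b5 f7 f8 31 3d is 11 bytes > B = 7, so hash it first: H(key) = 06 b3, then zero-pad to 7 bytes: K' = 06 b3 00 00 00 00 00.
K' ⊕ ipad = 30 85 36 36 36 36 36.  K' ⊕ opad = 5a ef 5c 5c 5c 5c 5c.
Inner input = (K'⊕ipad) ∥ m = 30 85 36 36 36 36 36 ∥ 78 36.
Inner hash: sum = 48+133+54+54+54+54+54+120+54 = 625 → 02 71.
Outer input = (K'⊕opad) ∥ inner = 5a ef 5c 5c 5c 5c 5c ∥ 02 71.
Outer hash (tag): sum = 90+239+92+92+92+92+92+2+113 = 904 → 03 88.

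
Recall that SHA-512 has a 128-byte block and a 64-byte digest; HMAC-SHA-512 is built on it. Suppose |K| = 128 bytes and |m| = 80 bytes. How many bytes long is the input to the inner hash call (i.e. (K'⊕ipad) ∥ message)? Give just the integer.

Key is 128 ≤ 128 bytes, zero-padded: |K'| = 128.
Inner input = (K'⊕ipad) ∥ m → 128 + 80 = 208 bytes.

208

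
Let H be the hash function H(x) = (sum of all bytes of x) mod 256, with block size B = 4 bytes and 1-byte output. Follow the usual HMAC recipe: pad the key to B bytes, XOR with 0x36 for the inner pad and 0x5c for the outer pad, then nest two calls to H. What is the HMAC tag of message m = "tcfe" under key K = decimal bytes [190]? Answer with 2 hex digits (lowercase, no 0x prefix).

Key decimal bytes [190] = be is 1 byte ≤ B = 4; zero-pad to 4 bytes: K' = be 00 00 00.
K' ⊕ ipad = 88 36 36 36.  K' ⊕ opad = e2 5c 5c 5c.
Inner input = (K'⊕ipad) ∥ m = 88 36 36 36 ∥ 74 63 66 65.
Inner hash: sum = 136+54+54+54+116+99+102+101 = 716; mod 256 = 204 → cc.
Outer input = (K'⊕opad) ∥ inner = e2 5c 5c 5c ∥ cc.
Outer hash (tag): sum = 226+92+92+92+204 = 706; mod 256 = 194 → c2.

c2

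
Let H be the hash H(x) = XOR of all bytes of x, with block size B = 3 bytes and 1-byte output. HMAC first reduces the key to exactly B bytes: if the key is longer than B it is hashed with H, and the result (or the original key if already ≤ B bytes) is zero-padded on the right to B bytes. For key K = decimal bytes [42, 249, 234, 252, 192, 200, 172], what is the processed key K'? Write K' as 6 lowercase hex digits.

610000

|K| = 7 > B = 3, so first hash the key.
H(K): XOR 2a⊕f9⊕ea⊕fc⊕c0⊕c8⊕ac = 61.
Zero-pad H(K) = 61 to 3 bytes: K' = 61 00 00.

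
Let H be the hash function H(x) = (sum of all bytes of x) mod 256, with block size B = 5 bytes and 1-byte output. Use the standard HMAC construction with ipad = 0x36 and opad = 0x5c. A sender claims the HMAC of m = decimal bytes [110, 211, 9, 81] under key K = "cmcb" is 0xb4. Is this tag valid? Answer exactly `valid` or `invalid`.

invalid

Key "cmcb" = 63 6d 63 62 is 4 bytes ≤ B = 5; zero-pad to 5 bytes: K' = 63 6d 63 62 00.
K' ⊕ ipad = 55 5b 55 54 36; K' ⊕ opad = 3f 31 3f 3e 5c.
Inner hash: sum = 85+91+85+84+54+110+211+9+81 = 810; mod 256 = 42 → 2a.
Outer hash (recomputed tag): sum = 63+49+63+62+92+42 = 371; mod 256 = 115 → 73.
Recomputed tag = 73; claimed = b4 → mismatch.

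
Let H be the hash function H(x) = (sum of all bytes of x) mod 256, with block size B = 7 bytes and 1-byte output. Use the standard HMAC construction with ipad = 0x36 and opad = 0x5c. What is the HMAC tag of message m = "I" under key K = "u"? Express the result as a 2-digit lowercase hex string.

21

Key "u" = 75 is 1 byte ≤ B = 7; zero-pad to 7 bytes: K' = 75 00 00 00 00 00 00.
K' ⊕ ipad = 43 36 36 36 36 36 36.  K' ⊕ opad = 29 5c 5c 5c 5c 5c 5c.
Inner input = (K'⊕ipad) ∥ m = 43 36 36 36 36 36 36 ∥ 49.
Inner hash: sum = 67+54+54+54+54+54+54+73 = 464; mod 256 = 208 → d0.
Outer input = (K'⊕opad) ∥ inner = 29 5c 5c 5c 5c 5c 5c ∥ d0.
Outer hash (tag): sum = 41+92+92+92+92+92+92+208 = 801; mod 256 = 33 → 21.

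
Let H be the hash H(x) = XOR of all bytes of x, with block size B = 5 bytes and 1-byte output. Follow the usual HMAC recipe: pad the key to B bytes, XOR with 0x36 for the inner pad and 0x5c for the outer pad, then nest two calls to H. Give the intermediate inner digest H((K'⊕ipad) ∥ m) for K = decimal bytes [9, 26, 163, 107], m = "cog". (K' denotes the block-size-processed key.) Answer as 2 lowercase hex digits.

Key decimal bytes [9, 26, 163, 107] = 09 1a a3 6b is 4 bytes ≤ B = 5; zero-pad to 5 bytes: K' = 09 1a a3 6b 00.
K' ⊕ ipad = 3f 2c 95 5d 36.
Inner input = 3f 2c 95 5d 36 ∥ 63 6f 67.
Inner hash: XOR 3f⊕2c⊕95⊕5d⊕36⊕63⊕6f⊕67 = 86.

86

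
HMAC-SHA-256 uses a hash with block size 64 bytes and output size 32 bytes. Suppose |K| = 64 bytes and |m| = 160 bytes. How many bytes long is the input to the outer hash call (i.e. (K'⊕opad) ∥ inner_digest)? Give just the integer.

Key is 64 ≤ 64 bytes, zero-padded: |K'| = 64.
Outer input = (K'⊕opad) ∥ H(inner) → 64 + 32 = 96 bytes.

96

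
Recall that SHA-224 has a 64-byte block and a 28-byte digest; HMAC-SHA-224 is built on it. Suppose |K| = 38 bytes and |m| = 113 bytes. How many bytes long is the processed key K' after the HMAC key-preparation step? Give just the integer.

Key is 38 ≤ 64 bytes, zero-padded: |K'| = 64.

64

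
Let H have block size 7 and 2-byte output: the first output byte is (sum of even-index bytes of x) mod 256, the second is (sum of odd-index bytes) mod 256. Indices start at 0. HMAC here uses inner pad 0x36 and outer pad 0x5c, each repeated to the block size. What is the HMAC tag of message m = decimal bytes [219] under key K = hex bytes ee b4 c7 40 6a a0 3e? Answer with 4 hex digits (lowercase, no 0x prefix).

4e2d

Key hex bytes ee b4 c7 40 6a a0 3e is exactly B = 7 bytes: K' = ee b4 c7 40 6a a0 3e.
K' ⊕ ipad = d8 82 f1 76 5c 96 08.  K' ⊕ opad = b2 e8 9b 1c 36 fc 62.
Inner input = (K'⊕ipad) ∥ m = d8 82 f1 76 5c 96 08 ∥ db.
Inner hash: even-index sum = 557 mod 256 = 45; odd-index sum = 617 mod 256 = 105 → 2d 69.
Outer input = (K'⊕opad) ∥ inner = b2 e8 9b 1c 36 fc 62 ∥ 2d 69.
Outer hash (tag): even-index sum = 590 mod 256 = 78; odd-index sum = 557 mod 256 = 45 → 4e 2d.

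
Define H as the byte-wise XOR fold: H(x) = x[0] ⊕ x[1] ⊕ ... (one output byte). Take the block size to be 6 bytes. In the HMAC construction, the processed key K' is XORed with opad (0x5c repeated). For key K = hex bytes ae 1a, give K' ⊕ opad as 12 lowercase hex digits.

Key hex bytes ae 1a is 2 bytes ≤ B = 6; zero-pad to 6 bytes: K' = ae 1a 00 00 00 00.
XOR each byte with 0x5c: ae⊕5c=f2, 1a⊕5c=46, 00⊕5c=5c, 00⊕5c=5c, 00⊕5c=5c, 00⊕5c=5c.

f2465c5c5c5c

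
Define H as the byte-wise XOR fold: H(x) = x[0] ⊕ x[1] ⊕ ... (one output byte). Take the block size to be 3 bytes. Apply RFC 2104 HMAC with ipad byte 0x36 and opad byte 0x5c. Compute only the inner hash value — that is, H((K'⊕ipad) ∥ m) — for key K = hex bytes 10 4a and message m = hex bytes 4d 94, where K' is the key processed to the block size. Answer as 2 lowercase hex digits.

Key hex bytes 10 4a is 2 bytes ≤ B = 3; zero-pad to 3 bytes: K' = 10 4a 00.
K' ⊕ ipad = 26 7c 36.
Inner input = 26 7c 36 ∥ 4d 94.
Inner hash: XOR 26⊕7c⊕36⊕4d⊕94 = b5.

b5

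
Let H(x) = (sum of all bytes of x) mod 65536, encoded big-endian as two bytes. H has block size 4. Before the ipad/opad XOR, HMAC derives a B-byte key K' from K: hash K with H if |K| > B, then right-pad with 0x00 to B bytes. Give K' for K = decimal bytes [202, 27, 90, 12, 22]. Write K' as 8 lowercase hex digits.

01610000

|K| = 5 > B = 4, so first hash the key.
H(K): sum = 202+27+90+12+22 = 353 → 01 61.
Zero-pad H(K) = 01 61 to 4 bytes: K' = 01 61 00 00.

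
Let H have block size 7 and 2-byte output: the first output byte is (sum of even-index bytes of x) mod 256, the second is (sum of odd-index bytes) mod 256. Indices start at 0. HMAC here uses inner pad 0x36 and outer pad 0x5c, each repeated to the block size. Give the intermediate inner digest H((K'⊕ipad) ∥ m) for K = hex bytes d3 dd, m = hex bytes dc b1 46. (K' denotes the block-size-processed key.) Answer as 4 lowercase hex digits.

Key hex bytes d3 dd is 2 bytes ≤ B = 7; zero-pad to 7 bytes: K' = d3 dd 00 00 00 00 00.
K' ⊕ ipad = e5 eb 36 36 36 36 36.
Inner input = e5 eb 36 36 36 36 36 ∥ dc b1 46.
Inner hash: even-index sum = 568 mod 256 = 56; odd-index sum = 633 mod 256 = 121 → 38 79.

3879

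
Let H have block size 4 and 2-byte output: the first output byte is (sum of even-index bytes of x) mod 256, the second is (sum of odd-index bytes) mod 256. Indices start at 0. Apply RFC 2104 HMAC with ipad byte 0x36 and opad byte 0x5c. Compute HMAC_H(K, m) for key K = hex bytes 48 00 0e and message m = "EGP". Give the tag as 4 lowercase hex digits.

b16b

Key hex bytes 48 00 0e is 3 bytes ≤ B = 4; zero-pad to 4 bytes: K' = 48 00 0e 00.
K' ⊕ ipad = 7e 36 38 36.  K' ⊕ opad = 14 5c 52 5c.
Inner input = (K'⊕ipad) ∥ m = 7e 36 38 36 ∥ 45 47 50.
Inner hash: even-index sum = 331 mod 256 = 75; odd-index sum = 179 mod 256 = 179 → 4b b3.
Outer input = (K'⊕opad) ∥ inner = 14 5c 52 5c ∥ 4b b3.
Outer hash (tag): even-index sum = 177 mod 256 = 177; odd-index sum = 363 mod 256 = 107 → b1 6b.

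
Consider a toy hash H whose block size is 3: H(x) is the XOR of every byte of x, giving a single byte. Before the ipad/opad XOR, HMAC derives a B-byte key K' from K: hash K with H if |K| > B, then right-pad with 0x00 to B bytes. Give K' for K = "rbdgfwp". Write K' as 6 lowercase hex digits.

720000

|K| = 7 > B = 3, so first hash the key.
H(K): XOR 72⊕62⊕64⊕67⊕66⊕77⊕70 = 72.
Zero-pad H(K) = 72 to 3 bytes: K' = 72 00 00.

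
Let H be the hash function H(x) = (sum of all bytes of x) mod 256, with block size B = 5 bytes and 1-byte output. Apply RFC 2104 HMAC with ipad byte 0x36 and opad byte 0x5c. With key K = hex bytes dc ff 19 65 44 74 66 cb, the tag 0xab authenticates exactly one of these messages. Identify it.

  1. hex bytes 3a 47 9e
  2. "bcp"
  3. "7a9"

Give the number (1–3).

3

Key hex bytes dc ff 19 65 44 74 66 cb is 8 bytes > B = 5, so hash it first: H(key) = 42, then zero-pad to 5 bytes: K' = 42 00 00 00 00.
K' ⊕ ipad = 74 36 36 36 36; K' ⊕ opad = 1e 5c 5c 5c 5c.
m1: inner = H(74 36 36 36 36 3a 47 9e) = 6b; tag = H(1e 5c 5c 5c 5c 6b) = f9
m2: inner = H(74 36 36 36 36 62 63 70) = 81; tag = H(1e 5c 5c 5c 5c 81) = 0f
m3: inner = H(74 36 36 36 36 37 61 39) = 1d; tag = H(1e 5c 5c 5c 5c 1d) = ab ← matches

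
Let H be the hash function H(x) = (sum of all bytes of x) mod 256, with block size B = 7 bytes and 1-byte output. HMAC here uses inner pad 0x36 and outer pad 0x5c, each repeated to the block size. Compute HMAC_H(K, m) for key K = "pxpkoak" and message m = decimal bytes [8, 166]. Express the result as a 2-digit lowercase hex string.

Key "pxpkoak" = 70 78 70 6b 6f 61 6b is exactly B = 7 bytes: K' = 70 78 70 6b 6f 61 6b.
K' ⊕ ipad = 46 4e 46 5d 59 57 5d.  K' ⊕ opad = 2c 24 2c 37 33 3d 37.
Inner input = (K'⊕ipad) ∥ m = 46 4e 46 5d 59 57 5d ∥ 08 a6.
Inner hash: sum = 70+78+70+93+89+87+93+8+166 = 754; mod 256 = 242 → f2.
Outer input = (K'⊕opad) ∥ inner = 2c 24 2c 37 33 3d 37 ∥ f2.
Outer hash (tag): sum = 44+36+44+55+51+61+55+242 = 588; mod 256 = 76 → 4c.

4c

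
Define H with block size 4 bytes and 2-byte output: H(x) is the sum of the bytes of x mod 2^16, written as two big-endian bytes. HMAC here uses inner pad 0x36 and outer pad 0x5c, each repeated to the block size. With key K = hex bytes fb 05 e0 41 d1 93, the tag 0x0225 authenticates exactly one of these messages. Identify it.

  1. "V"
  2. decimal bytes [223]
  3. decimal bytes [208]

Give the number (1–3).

2

Key hex bytes fb 05 e0 41 d1 93 is 6 bytes > B = 4, so hash it first: H(key) = 03 85, then zero-pad to 4 bytes: K' = 03 85 00 00.
K' ⊕ ipad = 35 b3 36 36; K' ⊕ opad = 5f d9 5c 5c.
m1: inner = H(35 b3 36 36 56) = 01 aa; tag = H(5f d9 5c 5c 01 aa) = 029b
m2: inner = H(35 b3 36 36 df) = 02 33; tag = H(5f d9 5c 5c 02 33) = 0225 ← matches
m3: inner = H(35 b3 36 36 d0) = 02 24; tag = H(5f d9 5c 5c 02 24) = 0216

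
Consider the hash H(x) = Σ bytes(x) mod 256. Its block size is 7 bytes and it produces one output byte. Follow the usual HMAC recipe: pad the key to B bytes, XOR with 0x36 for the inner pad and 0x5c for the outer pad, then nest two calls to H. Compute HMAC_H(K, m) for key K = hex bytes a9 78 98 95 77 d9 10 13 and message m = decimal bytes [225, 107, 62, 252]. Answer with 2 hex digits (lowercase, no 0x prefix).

86

Key hex bytes a9 78 98 95 77 d9 10 13 is 8 bytes > B = 7, so hash it first: H(key) = c1, then zero-pad to 7 bytes: K' = c1 00 00 00 00 00 00.
K' ⊕ ipad = f7 36 36 36 36 36 36.  K' ⊕ opad = 9d 5c 5c 5c 5c 5c 5c.
Inner input = (K'⊕ipad) ∥ m = f7 36 36 36 36 36 36 ∥ e1 6b 3e fc.
Inner hash: sum = 247+54+54+54+54+54+54+225+107+62+252 = 1217; mod 256 = 193 → c1.
Outer input = (K'⊕opad) ∥ inner = 9d 5c 5c 5c 5c 5c 5c ∥ c1.
Outer hash (tag): sum = 157+92+92+92+92+92+92+193 = 902; mod 256 = 134 → 86.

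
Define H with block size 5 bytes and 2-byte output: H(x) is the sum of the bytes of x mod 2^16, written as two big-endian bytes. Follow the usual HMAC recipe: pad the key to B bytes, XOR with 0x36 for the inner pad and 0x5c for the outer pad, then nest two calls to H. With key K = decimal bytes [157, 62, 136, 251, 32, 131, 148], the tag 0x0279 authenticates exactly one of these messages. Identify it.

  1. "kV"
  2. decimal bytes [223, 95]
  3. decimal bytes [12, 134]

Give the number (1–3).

Key decimal bytes [157, 62, 136, 251, 32, 131, 148] = 9d 3e 88 fb 20 83 94 is 7 bytes > B = 5, so hash it first: H(key) = 03 95, then zero-pad to 5 bytes: K' = 03 95 00 00 00.
K' ⊕ ipad = 35 a3 36 36 36; K' ⊕ opad = 5f c9 5c 5c 5c.
m1: inner = H(35 a3 36 36 36 6b 56) = 02 3b; tag = H(5f c9 5c 5c 5c 02 3b) = 0279 ← matches
m2: inner = H(35 a3 36 36 36 df 5f) = 02 b8; tag = H(5f c9 5c 5c 5c 02 b8) = 02f6
m3: inner = H(35 a3 36 36 36 0c 86) = 02 0c; tag = H(5f c9 5c 5c 5c 02 0c) = 024a

1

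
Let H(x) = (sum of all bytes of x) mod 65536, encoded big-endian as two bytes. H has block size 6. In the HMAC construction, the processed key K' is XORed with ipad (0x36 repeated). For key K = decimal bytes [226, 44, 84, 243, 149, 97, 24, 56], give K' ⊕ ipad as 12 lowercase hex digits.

35ad36363636

Key decimal bytes [226, 44, 84, 243, 149, 97, 24, 56] = e2 2c 54 f3 95 61 18 38 is 8 bytes > B = 6, so hash it first: H(key) = 03 9b, then zero-pad to 6 bytes: K' = 03 9b 00 00 00 00.
XOR each byte with 0x36: 03⊕36=35, 9b⊕36=ad, 00⊕36=36, 00⊕36=36, 00⊕36=36, 00⊕36=36.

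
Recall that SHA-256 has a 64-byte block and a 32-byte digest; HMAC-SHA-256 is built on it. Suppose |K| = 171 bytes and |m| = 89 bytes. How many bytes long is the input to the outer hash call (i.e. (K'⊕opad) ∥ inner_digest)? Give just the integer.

96

Key is 171 > 64 bytes, so it is hashed to 32 bytes then zero-padded to 64: |K'| = 64.
Outer input = (K'⊕opad) ∥ H(inner) → 64 + 32 = 96 bytes.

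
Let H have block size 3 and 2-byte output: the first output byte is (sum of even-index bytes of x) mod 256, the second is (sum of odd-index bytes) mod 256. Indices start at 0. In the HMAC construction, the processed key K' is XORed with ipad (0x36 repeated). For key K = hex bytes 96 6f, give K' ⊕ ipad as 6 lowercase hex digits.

a05936

Key hex bytes 96 6f is 2 bytes ≤ B = 3; zero-pad to 3 bytes: K' = 96 6f 00.
XOR each byte with 0x36: 96⊕36=a0, 6f⊕36=59, 00⊕36=36.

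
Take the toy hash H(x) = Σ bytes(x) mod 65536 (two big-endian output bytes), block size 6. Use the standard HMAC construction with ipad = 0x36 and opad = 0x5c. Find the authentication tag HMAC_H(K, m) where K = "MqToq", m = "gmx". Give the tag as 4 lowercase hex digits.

Key "MqToq" = 4d 71 54 6f 71 is 5 bytes ≤ B = 6; zero-pad to 6 bytes: K' = 4d 71 54 6f 71 00.
K' ⊕ ipad = 7b 47 62 59 47 36.  K' ⊕ opad = 11 2d 08 33 2d 5c.
Inner input = (K'⊕ipad) ∥ m = 7b 47 62 59 47 36 ∥ 67 6d 78.
Inner hash: sum = 123+71+98+89+71+54+103+109+120 = 838 → 03 46.
Outer input = (K'⊕opad) ∥ inner = 11 2d 08 33 2d 5c ∥ 03 46.
Outer hash (tag): sum = 17+45+8+51+45+92+3+70 = 331 → 01 4b.

014b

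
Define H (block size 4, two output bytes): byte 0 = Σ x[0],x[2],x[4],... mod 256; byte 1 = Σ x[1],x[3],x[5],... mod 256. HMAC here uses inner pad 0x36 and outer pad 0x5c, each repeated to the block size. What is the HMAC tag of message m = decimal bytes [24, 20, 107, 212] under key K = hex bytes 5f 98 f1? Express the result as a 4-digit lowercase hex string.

63ec

Key hex bytes 5f 98 f1 is 3 bytes ≤ B = 4; zero-pad to 4 bytes: K' = 5f 98 f1 00.
K' ⊕ ipad = 69 ae c7 36.  K' ⊕ opad = 03 c4 ad 5c.
Inner input = (K'⊕ipad) ∥ m = 69 ae c7 36 ∥ 18 14 6b d4.
Inner hash: even-index sum = 435 mod 256 = 179; odd-index sum = 460 mod 256 = 204 → b3 cc.
Outer input = (K'⊕opad) ∥ inner = 03 c4 ad 5c ∥ b3 cc.
Outer hash (tag): even-index sum = 355 mod 256 = 99; odd-index sum = 492 mod 256 = 236 → 63 ec.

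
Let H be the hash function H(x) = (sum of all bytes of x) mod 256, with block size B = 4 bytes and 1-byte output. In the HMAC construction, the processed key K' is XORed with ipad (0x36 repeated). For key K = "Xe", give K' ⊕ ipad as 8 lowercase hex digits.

6e533636

Key "Xe" = 58 65 is 2 bytes ≤ B = 4; zero-pad to 4 bytes: K' = 58 65 00 00.
XOR each byte with 0x36: 58⊕36=6e, 65⊕36=53, 00⊕36=36, 00⊕36=36.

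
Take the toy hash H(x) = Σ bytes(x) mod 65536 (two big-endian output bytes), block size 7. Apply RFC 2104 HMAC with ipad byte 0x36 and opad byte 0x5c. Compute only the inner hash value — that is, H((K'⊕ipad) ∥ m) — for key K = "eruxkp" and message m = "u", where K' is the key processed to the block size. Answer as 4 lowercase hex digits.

0276

Key "eruxkp" = 65 72 75 78 6b 70 is 6 bytes ≤ B = 7; zero-pad to 7 bytes: K' = 65 72 75 78 6b 70 00.
K' ⊕ ipad = 53 44 43 4e 5d 46 36.
Inner input = 53 44 43 4e 5d 46 36 ∥ 75.
Inner hash: sum = 83+68+67+78+93+70+54+117 = 630 → 02 76.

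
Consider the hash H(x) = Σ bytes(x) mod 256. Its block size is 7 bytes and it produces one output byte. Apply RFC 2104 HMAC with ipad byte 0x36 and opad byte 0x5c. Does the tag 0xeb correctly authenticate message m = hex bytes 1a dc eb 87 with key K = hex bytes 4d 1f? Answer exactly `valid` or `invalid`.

Key hex bytes 4d 1f is 2 bytes ≤ B = 7; zero-pad to 7 bytes: K' = 4d 1f 00 00 00 00 00.
K' ⊕ ipad = 7b 29 36 36 36 36 36; K' ⊕ opad = 11 43 5c 5c 5c 5c 5c.
Inner hash: sum = 123+41+54+54+54+54+54+26+220+235+135 = 1050; mod 256 = 26 → 1a.
Outer hash (recomputed tag): sum = 17+67+92+92+92+92+92+26 = 570; mod 256 = 58 → 3a.
Recomputed tag = 3a; claimed = eb → mismatch.

invalid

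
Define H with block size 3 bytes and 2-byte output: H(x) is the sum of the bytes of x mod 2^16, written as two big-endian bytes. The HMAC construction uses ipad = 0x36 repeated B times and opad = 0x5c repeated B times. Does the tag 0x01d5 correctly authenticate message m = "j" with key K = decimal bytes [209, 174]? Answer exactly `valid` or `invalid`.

Key decimal bytes [209, 174] = d1 ae is 2 bytes ≤ B = 3; zero-pad to 3 bytes: K' = d1 ae 00.
K' ⊕ ipad = e7 98 36; K' ⊕ opad = 8d f2 5c.
Inner hash: sum = 231+152+54+106 = 543 → 02 1f.
Outer hash (recomputed tag): sum = 141+242+92+2+31 = 508 → 01 fc.
Recomputed tag = 01fc; claimed = 01d5 → mismatch.

invalid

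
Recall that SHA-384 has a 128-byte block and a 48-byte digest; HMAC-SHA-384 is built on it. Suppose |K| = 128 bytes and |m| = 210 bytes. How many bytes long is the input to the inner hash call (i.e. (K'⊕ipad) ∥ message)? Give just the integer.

338

Key is 128 ≤ 128 bytes, zero-padded: |K'| = 128.
Inner input = (K'⊕ipad) ∥ m → 128 + 210 = 338 bytes.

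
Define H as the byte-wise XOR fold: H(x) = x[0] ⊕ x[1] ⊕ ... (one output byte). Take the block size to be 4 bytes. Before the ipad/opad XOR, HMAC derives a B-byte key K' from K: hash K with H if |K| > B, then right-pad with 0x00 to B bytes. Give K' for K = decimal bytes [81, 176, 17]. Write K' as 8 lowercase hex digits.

Key decimal bytes [81, 176, 17] = 51 b0 11 is 3 bytes ≤ B = 4; zero-pad to 4 bytes: K' = 51 b0 11 00.

51b01100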